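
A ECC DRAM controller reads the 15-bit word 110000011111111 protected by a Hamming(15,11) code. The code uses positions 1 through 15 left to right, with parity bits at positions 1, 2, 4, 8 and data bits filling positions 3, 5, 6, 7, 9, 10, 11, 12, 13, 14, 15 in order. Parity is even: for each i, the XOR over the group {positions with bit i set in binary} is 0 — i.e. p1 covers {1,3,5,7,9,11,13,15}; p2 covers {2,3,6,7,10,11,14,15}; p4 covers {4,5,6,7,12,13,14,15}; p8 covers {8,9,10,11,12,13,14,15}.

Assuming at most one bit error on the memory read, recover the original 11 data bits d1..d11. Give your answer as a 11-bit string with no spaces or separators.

s1 (pos 1,3,5,7,9,11,13,15): 1⊕0⊕0⊕0⊕1⊕1⊕1⊕1 = 1
s2 (pos 2,3,6,7,10,11,14,15): 1⊕0⊕0⊕0⊕1⊕1⊕1⊕1 = 1
s4 (pos 4,5,6,7,12,13,14,15): 0⊕0⊕0⊕0⊕1⊕1⊕1⊕1 = 0
s8 (pos 8,9,10,11,12,13,14,15): 1⊕1⊕1⊕1⊕1⊕1⊕1⊕1 = 0
Syndrome s8…s1 = 0011 → error at position 3.
Flip position 3: 110000011111111 → 111000011111111
Read data bits from positions 3,5,6,7,9,10,11,12,13,14,15: 10001111111

10001111111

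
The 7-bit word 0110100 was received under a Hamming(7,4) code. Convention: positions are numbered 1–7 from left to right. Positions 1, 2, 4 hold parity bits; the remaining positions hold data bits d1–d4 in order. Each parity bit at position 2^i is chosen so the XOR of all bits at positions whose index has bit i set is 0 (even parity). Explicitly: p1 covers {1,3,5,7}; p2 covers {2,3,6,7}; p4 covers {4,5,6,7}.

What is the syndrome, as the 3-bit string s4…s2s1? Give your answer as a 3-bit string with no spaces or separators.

100

s1 (pos 1,3,5,7): 0⊕1⊕1⊕0 = 0
s2 (pos 2,3,6,7): 1⊕1⊕0⊕0 = 0
s4 (pos 4,5,6,7): 0⊕1⊕0⊕0 = 1
Syndrome s4…s1 = 100 → error at position 4.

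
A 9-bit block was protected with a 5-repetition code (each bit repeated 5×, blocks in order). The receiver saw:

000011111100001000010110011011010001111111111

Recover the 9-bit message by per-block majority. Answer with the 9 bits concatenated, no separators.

010001011

Block 1 (00001): 1 one → 0
Block 2 (11111): 5 ones → 1
Block 3 (00001): 1 one → 0
Block 4 (00001): 1 one → 0
Block 5 (01100): 2 ones → 0
Block 6 (11011): 4 ones → 1
Block 7 (01000): 1 one → 0
Block 8 (11111): 5 ones → 1
Block 9 (11111): 5 ones → 1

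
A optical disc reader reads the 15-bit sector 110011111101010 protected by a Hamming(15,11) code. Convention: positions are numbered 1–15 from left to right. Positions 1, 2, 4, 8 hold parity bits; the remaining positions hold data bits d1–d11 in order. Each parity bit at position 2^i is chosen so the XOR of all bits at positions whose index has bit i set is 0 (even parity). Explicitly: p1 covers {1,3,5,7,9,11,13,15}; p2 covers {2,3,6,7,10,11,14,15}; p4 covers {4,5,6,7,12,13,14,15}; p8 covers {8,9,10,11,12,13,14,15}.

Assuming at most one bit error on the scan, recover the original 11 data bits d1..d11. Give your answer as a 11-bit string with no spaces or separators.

s1 (pos 1,3,5,7,9,11,13,15): 1⊕0⊕1⊕1⊕1⊕0⊕0⊕0 = 0
s2 (pos 2,3,6,7,10,11,14,15): 1⊕0⊕1⊕1⊕1⊕0⊕1⊕0 = 1
s4 (pos 4,5,6,7,12,13,14,15): 0⊕1⊕1⊕1⊕1⊕0⊕1⊕0 = 1
s8 (pos 8,9,10,11,12,13,14,15): 1⊕1⊕1⊕0⊕1⊕0⊕1⊕0 = 1
Syndrome s8…s1 = 1110 → error at position 14.
Flip position 14: 110011111101010 → 110011111101000
Read data bits from positions 3,5,6,7,9,10,11,12,13,14,15: 01111101000

01111101000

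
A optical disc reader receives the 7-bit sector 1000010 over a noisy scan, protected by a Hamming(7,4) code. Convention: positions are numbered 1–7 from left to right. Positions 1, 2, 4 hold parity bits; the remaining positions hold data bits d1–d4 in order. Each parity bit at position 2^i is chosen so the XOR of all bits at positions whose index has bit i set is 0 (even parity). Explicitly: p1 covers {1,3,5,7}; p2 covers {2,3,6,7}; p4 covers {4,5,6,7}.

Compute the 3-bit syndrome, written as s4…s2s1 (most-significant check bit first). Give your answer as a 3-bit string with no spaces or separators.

111

s1 (pos 1,3,5,7): 1⊕0⊕0⊕0 = 1
s2 (pos 2,3,6,7): 0⊕0⊕1⊕0 = 1
s4 (pos 4,5,6,7): 0⊕0⊕1⊕0 = 1
Syndrome s4…s1 = 111 → error at position 7.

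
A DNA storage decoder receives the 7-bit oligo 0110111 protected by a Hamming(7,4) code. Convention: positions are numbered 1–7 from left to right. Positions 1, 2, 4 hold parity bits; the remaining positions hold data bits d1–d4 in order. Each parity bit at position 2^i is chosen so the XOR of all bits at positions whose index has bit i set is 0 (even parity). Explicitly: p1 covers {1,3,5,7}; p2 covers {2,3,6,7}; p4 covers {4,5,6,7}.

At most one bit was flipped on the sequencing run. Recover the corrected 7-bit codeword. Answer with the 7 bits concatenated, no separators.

s1 (pos 1,3,5,7): 0⊕1⊕1⊕1 = 1
s2 (pos 2,3,6,7): 1⊕1⊕1⊕1 = 0
s4 (pos 4,5,6,7): 0⊕1⊕1⊕1 = 1
Syndrome s4…s1 = 101 → error at position 5.
Flip position 5: 0110111 → 0110011

0110011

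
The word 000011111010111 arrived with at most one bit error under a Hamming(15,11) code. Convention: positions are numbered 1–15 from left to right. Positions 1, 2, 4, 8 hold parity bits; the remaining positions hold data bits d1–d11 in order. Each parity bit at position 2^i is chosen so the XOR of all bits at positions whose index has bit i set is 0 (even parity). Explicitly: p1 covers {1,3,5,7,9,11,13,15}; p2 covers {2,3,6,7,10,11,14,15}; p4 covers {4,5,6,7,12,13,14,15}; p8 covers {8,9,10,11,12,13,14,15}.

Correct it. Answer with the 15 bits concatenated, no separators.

s1 (pos 1,3,5,7,9,11,13,15): 0⊕0⊕1⊕1⊕1⊕1⊕1⊕1 = 0
s2 (pos 2,3,6,7,10,11,14,15): 0⊕0⊕1⊕1⊕0⊕1⊕1⊕1 = 1
s4 (pos 4,5,6,7,12,13,14,15): 0⊕1⊕1⊕1⊕0⊕1⊕1⊕1 = 0
s8 (pos 8,9,10,11,12,13,14,15): 1⊕1⊕0⊕1⊕0⊕1⊕1⊕1 = 0
Syndrome s8…s1 = 0010 → error at position 2.
Flip position 2: 000011111010111 → 010011111010111

010011111010111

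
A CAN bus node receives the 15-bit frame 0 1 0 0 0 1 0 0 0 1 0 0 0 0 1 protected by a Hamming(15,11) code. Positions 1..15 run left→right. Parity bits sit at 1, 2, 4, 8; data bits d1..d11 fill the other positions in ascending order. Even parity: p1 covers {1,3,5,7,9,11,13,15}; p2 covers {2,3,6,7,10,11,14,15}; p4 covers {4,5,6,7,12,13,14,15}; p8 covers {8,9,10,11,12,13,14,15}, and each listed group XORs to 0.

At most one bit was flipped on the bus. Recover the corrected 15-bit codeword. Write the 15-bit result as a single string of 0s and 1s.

110001000100001

s1 (pos 1,3,5,7,9,11,13,15): 0⊕0⊕0⊕0⊕0⊕0⊕0⊕1 = 1
s2 (pos 2,3,6,7,10,11,14,15): 1⊕0⊕1⊕0⊕1⊕0⊕0⊕1 = 0
s4 (pos 4,5,6,7,12,13,14,15): 0⊕0⊕1⊕0⊕0⊕0⊕0⊕1 = 0
s8 (pos 8,9,10,11,12,13,14,15): 0⊕0⊕1⊕0⊕0⊕0⊕0⊕1 = 0
Syndrome s8…s1 = 0001 → error at position 1.
Flip position 1: 010001000100001 → 110001000100001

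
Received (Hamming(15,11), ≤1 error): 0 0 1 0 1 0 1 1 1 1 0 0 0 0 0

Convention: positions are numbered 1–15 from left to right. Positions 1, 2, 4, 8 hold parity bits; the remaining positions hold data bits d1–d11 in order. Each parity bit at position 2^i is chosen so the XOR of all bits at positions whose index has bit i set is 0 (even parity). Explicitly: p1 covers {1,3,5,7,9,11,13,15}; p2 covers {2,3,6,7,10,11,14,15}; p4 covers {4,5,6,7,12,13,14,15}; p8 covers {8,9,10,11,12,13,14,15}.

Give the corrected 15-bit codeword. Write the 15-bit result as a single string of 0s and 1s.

s1 (pos 1,3,5,7,9,11,13,15): 0⊕1⊕1⊕1⊕1⊕0⊕0⊕0 = 0
s2 (pos 2,3,6,7,10,11,14,15): 0⊕1⊕0⊕1⊕1⊕0⊕0⊕0 = 1
s4 (pos 4,5,6,7,12,13,14,15): 0⊕1⊕0⊕1⊕0⊕0⊕0⊕0 = 0
s8 (pos 8,9,10,11,12,13,14,15): 1⊕1⊕1⊕0⊕0⊕0⊕0⊕0 = 1
Syndrome s8…s1 = 1010 → error at position 10.
Flip position 10: 001010111100000 → 001010111000000

001010111000000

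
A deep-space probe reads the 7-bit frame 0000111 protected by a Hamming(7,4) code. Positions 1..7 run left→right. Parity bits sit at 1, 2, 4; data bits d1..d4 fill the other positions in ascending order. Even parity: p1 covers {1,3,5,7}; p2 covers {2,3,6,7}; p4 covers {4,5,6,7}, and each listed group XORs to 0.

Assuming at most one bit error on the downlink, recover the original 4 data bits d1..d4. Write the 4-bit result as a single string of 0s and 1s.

s1 (pos 1,3,5,7): 0⊕0⊕1⊕1 = 0
s2 (pos 2,3,6,7): 0⊕0⊕1⊕1 = 0
s4 (pos 4,5,6,7): 0⊕1⊕1⊕1 = 1
Syndrome s4…s1 = 100 → error at position 4.
Flip position 4: 0000111 → 0001111
Read data bits from positions 3,5,6,7: 0111

0111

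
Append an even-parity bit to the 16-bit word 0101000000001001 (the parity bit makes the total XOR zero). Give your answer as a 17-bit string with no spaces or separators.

XOR of the 16 data bits: 0⊕1⊕0⊕1⊕0⊕0⊕0⊕0⊕0⊕0⊕0⊕0⊕1⊕0⊕0⊕1 = 0
Parity bit = 0 (so all 17 bits XOR to 0).

01010000000010010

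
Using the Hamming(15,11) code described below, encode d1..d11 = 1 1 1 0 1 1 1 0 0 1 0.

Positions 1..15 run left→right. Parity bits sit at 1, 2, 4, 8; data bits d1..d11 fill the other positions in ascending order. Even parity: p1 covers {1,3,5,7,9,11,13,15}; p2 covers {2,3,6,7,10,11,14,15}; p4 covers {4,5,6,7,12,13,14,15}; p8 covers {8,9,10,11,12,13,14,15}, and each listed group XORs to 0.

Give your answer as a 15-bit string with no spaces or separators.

Place data at non-parity positions: p1 p2 1 p4 1 1 0 p8 1 1 1 0 0 1 0
p1 (pos 1,3,5,7,9,11,13,15): XOR of data positions = 1⊕1⊕0⊕1⊕1⊕0⊕0 = 0
p2 (pos 2,3,6,7,10,11,14,15): XOR of data positions = 1⊕1⊕0⊕1⊕1⊕1⊕0 = 1
p4 (pos 4,5,6,7,12,13,14,15): XOR of data positions = 1⊕1⊕0⊕0⊕0⊕1⊕0 = 1
p8 (pos 8,9,10,11,12,13,14,15): XOR of data positions = 1⊕1⊕1⊕0⊕0⊕1⊕0 = 0
Codeword: 011111001110010

011111001110010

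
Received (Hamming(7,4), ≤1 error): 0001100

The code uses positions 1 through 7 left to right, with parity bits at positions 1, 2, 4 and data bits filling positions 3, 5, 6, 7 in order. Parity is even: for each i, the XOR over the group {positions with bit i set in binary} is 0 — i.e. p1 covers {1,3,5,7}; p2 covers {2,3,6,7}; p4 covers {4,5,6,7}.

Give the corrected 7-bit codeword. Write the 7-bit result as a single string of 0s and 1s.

s1 (pos 1,3,5,7): 0⊕0⊕1⊕0 = 1
s2 (pos 2,3,6,7): 0⊕0⊕0⊕0 = 0
s4 (pos 4,5,6,7): 1⊕1⊕0⊕0 = 0
Syndrome s4…s1 = 001 → error at position 1.
Flip position 1: 0001100 → 1001100

1001100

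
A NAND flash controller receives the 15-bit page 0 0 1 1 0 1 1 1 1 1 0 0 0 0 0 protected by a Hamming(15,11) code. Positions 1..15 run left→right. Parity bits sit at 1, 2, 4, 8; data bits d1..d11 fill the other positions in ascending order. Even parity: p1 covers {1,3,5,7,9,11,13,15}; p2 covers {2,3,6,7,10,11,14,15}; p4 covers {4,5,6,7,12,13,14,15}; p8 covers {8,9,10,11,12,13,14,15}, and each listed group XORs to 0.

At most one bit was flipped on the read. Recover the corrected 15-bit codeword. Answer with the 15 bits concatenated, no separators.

001101111100100

s1 (pos 1,3,5,7,9,11,13,15): 0⊕1⊕0⊕1⊕1⊕0⊕0⊕0 = 1
s2 (pos 2,3,6,7,10,11,14,15): 0⊕1⊕1⊕1⊕1⊕0⊕0⊕0 = 0
s4 (pos 4,5,6,7,12,13,14,15): 1⊕0⊕1⊕1⊕0⊕0⊕0⊕0 = 1
s8 (pos 8,9,10,11,12,13,14,15): 1⊕1⊕1⊕0⊕0⊕0⊕0⊕0 = 1
Syndrome s8…s1 = 1101 → error at position 13.
Flip position 13: 001101111100000 → 001101111100100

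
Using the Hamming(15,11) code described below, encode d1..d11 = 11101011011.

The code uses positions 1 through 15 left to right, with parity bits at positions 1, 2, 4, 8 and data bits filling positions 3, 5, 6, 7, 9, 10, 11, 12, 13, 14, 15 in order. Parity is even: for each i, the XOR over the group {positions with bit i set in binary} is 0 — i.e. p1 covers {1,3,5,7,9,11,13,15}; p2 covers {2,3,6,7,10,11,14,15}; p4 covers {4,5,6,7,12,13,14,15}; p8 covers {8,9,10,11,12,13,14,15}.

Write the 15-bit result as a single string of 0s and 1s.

Place data at non-parity positions: p1 p2 1 p4 1 1 0 p8 1 0 1 1 0 1 1
p1 (pos 1,3,5,7,9,11,13,15): XOR of data positions = 1⊕1⊕0⊕1⊕1⊕0⊕1 = 1
p2 (pos 2,3,6,7,10,11,14,15): XOR of data positions = 1⊕1⊕0⊕0⊕1⊕1⊕1 = 1
p4 (pos 4,5,6,7,12,13,14,15): XOR of data positions = 1⊕1⊕0⊕1⊕0⊕1⊕1 = 1
p8 (pos 8,9,10,11,12,13,14,15): XOR of data positions = 1⊕0⊕1⊕1⊕0⊕1⊕1 = 1
Codeword: 111111011011011

111111011011011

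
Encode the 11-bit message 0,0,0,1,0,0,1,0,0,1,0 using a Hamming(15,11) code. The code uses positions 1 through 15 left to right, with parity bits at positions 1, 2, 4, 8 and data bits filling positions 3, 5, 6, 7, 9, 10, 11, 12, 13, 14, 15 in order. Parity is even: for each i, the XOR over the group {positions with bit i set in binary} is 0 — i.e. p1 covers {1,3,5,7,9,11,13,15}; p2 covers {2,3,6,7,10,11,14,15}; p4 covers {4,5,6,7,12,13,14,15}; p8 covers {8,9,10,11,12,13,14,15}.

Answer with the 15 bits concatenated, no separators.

Place data at non-parity positions: p1 p2 0 p4 0 0 1 p8 0 0 1 0 0 1 0
p1 (pos 1,3,5,7,9,11,13,15): XOR of data positions = 0⊕0⊕1⊕0⊕1⊕0⊕0 = 0
p2 (pos 2,3,6,7,10,11,14,15): XOR of data positions = 0⊕0⊕1⊕0⊕1⊕1⊕0 = 1
p4 (pos 4,5,6,7,12,13,14,15): XOR of data positions = 0⊕0⊕1⊕0⊕0⊕1⊕0 = 0
p8 (pos 8,9,10,11,12,13,14,15): XOR of data positions = 0⊕0⊕1⊕0⊕0⊕1⊕0 = 0
Codeword: 010000100010010

010000100010010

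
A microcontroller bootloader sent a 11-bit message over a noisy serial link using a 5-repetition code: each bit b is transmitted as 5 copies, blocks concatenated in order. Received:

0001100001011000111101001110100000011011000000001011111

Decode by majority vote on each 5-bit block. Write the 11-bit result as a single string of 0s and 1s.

Block 1 (00011): 2 ones → 0
Block 2 (00001): 1 one → 0
Block 3 (01100): 2 ones → 0
Block 4 (01111): 4 ones → 1
Block 5 (01001): 2 ones → 0
Block 6 (11010): 3 ones → 1
Block 7 (00000): 0 ones → 0
Block 8 (11011): 4 ones → 1
Block 9 (00000): 0 ones → 0
Block 10 (00010): 1 one → 0
Block 11 (11111): 5 ones → 1

00010101001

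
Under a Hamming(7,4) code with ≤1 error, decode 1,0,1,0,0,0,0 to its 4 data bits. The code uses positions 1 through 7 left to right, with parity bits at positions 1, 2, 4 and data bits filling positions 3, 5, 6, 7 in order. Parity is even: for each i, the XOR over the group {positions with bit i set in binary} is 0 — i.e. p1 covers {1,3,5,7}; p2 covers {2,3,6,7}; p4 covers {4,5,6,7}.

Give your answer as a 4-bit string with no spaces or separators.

1000

s1 (pos 1,3,5,7): 1⊕1⊕0⊕0 = 0
s2 (pos 2,3,6,7): 0⊕1⊕0⊕0 = 1
s4 (pos 4,5,6,7): 0⊕0⊕0⊕0 = 0
Syndrome s4…s1 = 010 → error at position 2.
Flip position 2: 1010000 → 1110000
Read data bits from positions 3,5,6,7: 1000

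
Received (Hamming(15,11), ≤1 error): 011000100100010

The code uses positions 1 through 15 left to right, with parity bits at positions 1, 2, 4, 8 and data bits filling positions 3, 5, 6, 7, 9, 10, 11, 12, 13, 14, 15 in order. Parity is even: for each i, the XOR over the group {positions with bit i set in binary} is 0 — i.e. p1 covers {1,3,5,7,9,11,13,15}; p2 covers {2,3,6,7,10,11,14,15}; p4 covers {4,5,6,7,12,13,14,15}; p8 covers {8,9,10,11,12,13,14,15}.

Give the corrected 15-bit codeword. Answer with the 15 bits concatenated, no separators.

s1 (pos 1,3,5,7,9,11,13,15): 0⊕1⊕0⊕1⊕0⊕0⊕0⊕0 = 0
s2 (pos 2,3,6,7,10,11,14,15): 1⊕1⊕0⊕1⊕1⊕0⊕1⊕0 = 1
s4 (pos 4,5,6,7,12,13,14,15): 0⊕0⊕0⊕1⊕0⊕0⊕1⊕0 = 0
s8 (pos 8,9,10,11,12,13,14,15): 0⊕0⊕1⊕0⊕0⊕0⊕1⊕0 = 0
Syndrome s8…s1 = 0010 → error at position 2.
Flip position 2: 011000100100010 → 001000100100010

001000100100010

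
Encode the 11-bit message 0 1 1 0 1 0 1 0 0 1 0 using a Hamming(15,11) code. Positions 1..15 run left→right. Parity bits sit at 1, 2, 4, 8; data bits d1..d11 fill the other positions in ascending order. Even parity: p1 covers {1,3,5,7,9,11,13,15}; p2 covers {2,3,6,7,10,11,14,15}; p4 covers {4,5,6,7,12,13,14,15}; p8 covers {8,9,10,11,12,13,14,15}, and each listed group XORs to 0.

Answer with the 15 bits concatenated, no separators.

Place data at non-parity positions: p1 p2 0 p4 1 1 0 p8 1 0 1 0 0 1 0
p1 (pos 1,3,5,7,9,11,13,15): XOR of data positions = 0⊕1⊕0⊕1⊕1⊕0⊕0 = 1
p2 (pos 2,3,6,7,10,11,14,15): XOR of data positions = 0⊕1⊕0⊕0⊕1⊕1⊕0 = 1
p4 (pos 4,5,6,7,12,13,14,15): XOR of data positions = 1⊕1⊕0⊕0⊕0⊕1⊕0 = 1
p8 (pos 8,9,10,11,12,13,14,15): XOR of data positions = 1⊕0⊕1⊕0⊕0⊕1⊕0 = 1
Codeword: 110111011010010

110111011010010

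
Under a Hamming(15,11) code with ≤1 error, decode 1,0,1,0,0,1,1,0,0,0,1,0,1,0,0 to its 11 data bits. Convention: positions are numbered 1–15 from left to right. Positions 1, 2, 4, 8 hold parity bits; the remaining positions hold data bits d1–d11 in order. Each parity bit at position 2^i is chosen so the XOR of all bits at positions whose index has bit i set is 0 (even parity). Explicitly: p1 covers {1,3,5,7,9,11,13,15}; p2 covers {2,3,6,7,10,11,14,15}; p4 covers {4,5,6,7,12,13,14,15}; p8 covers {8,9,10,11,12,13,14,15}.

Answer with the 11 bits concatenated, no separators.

s1 (pos 1,3,5,7,9,11,13,15): 1⊕1⊕0⊕1⊕0⊕1⊕1⊕0 = 1
s2 (pos 2,3,6,7,10,11,14,15): 0⊕1⊕1⊕1⊕0⊕1⊕0⊕0 = 0
s4 (pos 4,5,6,7,12,13,14,15): 0⊕0⊕1⊕1⊕0⊕1⊕0⊕0 = 1
s8 (pos 8,9,10,11,12,13,14,15): 0⊕0⊕0⊕1⊕0⊕1⊕0⊕0 = 0
Syndrome s8…s1 = 0101 → error at position 5.
Flip position 5: 101001100010100 → 101011100010100
Read data bits from positions 3,5,6,7,9,10,11,12,13,14,15: 11110010100

11110010100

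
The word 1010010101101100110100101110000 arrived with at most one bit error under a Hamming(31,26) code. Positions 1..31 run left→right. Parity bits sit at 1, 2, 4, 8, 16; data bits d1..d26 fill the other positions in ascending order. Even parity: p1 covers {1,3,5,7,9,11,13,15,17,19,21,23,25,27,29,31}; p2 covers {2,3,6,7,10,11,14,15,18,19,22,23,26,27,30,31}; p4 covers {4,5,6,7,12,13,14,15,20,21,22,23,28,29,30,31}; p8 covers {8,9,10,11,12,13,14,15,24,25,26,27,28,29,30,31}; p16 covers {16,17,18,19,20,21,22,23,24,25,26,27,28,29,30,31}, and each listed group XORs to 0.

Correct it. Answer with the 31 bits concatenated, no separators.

1010010101101100110101101110000

s1 (pos 1,3,5,7,9,11,13,15,17,19,21,23,25,27,29,31): 1⊕1⊕0⊕0⊕0⊕1⊕1⊕0⊕1⊕0⊕0⊕1⊕1⊕1⊕0⊕0 = 0
s2 (pos 2,3,6,7,10,11,14,15,18,19,22,23,26,27,30,31): 0⊕1⊕1⊕0⊕1⊕1⊕1⊕0⊕1⊕0⊕0⊕1⊕1⊕1⊕0⊕0 = 1
s4 (pos 4,5,6,7,12,13,14,15,20,21,22,23,28,29,30,31): 0⊕0⊕1⊕0⊕0⊕1⊕1⊕0⊕1⊕0⊕0⊕1⊕0⊕0⊕0⊕0 = 1
s8 (pos 8,9,10,11,12,13,14,15,24,25,26,27,28,29,30,31): 1⊕0⊕1⊕1⊕0⊕1⊕1⊕0⊕0⊕1⊕1⊕1⊕0⊕0⊕0⊕0 = 0
s16 (pos 16,17,18,19,20,21,22,23,24,25,26,27,28,29,30,31): 0⊕1⊕1⊕0⊕1⊕0⊕0⊕1⊕0⊕1⊕1⊕1⊕0⊕0⊕0⊕0 = 1
Syndrome s16…s1 = 10110 → error at position 22.
Flip position 22: 1010010101101100110100101110000 → 1010010101101100110101101110000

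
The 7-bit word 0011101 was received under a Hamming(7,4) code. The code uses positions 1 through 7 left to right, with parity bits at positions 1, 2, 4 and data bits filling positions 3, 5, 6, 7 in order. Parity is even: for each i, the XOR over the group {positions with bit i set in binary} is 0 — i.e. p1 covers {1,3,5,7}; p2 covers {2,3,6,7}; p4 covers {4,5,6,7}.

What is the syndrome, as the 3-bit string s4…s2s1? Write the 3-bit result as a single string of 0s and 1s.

101

s1 (pos 1,3,5,7): 0⊕1⊕1⊕1 = 1
s2 (pos 2,3,6,7): 0⊕1⊕0⊕1 = 0
s4 (pos 4,5,6,7): 1⊕1⊕0⊕1 = 1
Syndrome s4…s1 = 101 → error at position 5.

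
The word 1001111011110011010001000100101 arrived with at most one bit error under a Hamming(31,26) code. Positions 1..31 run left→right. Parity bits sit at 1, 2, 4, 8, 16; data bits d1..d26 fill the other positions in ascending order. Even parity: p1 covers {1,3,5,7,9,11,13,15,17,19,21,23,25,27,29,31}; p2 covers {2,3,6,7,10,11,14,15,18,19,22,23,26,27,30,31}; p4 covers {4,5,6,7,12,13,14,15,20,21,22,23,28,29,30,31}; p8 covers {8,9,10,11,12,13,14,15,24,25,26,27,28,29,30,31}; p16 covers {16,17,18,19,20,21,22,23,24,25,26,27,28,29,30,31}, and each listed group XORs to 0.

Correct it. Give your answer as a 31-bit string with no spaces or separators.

1001101011110011010001000100101

s1 (pos 1,3,5,7,9,11,13,15,17,19,21,23,25,27,29,31): 1⊕0⊕1⊕1⊕1⊕1⊕0⊕1⊕0⊕0⊕0⊕0⊕0⊕0⊕1⊕1 = 0
s2 (pos 2,3,6,7,10,11,14,15,18,19,22,23,26,27,30,31): 0⊕0⊕1⊕1⊕1⊕1⊕0⊕1⊕1⊕0⊕1⊕0⊕1⊕0⊕0⊕1 = 1
s4 (pos 4,5,6,7,12,13,14,15,20,21,22,23,28,29,30,31): 1⊕1⊕1⊕1⊕1⊕0⊕0⊕1⊕0⊕0⊕1⊕0⊕0⊕1⊕0⊕1 = 1
s8 (pos 8,9,10,11,12,13,14,15,24,25,26,27,28,29,30,31): 0⊕1⊕1⊕1⊕1⊕0⊕0⊕1⊕0⊕0⊕1⊕0⊕0⊕1⊕0⊕1 = 0
s16 (pos 16,17,18,19,20,21,22,23,24,25,26,27,28,29,30,31): 1⊕0⊕1⊕0⊕0⊕0⊕1⊕0⊕0⊕0⊕1⊕0⊕0⊕1⊕0⊕1 = 0
Syndrome s16…s1 = 00110 → error at position 6.
Flip position 6: 1001111011110011010001000100101 → 1001101011110011010001000100101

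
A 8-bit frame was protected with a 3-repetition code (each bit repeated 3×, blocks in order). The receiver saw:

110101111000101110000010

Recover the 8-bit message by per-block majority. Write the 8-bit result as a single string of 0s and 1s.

Block 1 (110): 2 ones → 1
Block 2 (101): 2 ones → 1
Block 3 (111): 3 ones → 1
Block 4 (000): 0 ones → 0
Block 5 (101): 2 ones → 1
Block 6 (110): 2 ones → 1
Block 7 (000): 0 ones → 0
Block 8 (010): 1 one → 0

11101100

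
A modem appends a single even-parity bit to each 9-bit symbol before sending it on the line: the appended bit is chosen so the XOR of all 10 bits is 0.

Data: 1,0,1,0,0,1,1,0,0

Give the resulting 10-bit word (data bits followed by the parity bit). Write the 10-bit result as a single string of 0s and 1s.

XOR of the 9 data bits: 1⊕0⊕1⊕0⊕0⊕1⊕1⊕0⊕0 = 0
Parity bit = 0 (so all 10 bits XOR to 0).

1010011000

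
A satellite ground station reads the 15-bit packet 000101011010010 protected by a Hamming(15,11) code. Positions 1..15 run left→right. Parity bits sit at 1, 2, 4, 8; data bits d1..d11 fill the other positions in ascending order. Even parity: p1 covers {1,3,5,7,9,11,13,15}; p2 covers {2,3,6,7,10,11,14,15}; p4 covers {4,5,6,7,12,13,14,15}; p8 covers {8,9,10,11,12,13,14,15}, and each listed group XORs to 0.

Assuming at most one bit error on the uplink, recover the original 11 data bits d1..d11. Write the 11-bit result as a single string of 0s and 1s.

00001010010

s1 (pos 1,3,5,7,9,11,13,15): 0⊕0⊕0⊕0⊕1⊕1⊕0⊕0 = 0
s2 (pos 2,3,6,7,10,11,14,15): 0⊕0⊕1⊕0⊕0⊕1⊕1⊕0 = 1
s4 (pos 4,5,6,7,12,13,14,15): 1⊕0⊕1⊕0⊕0⊕0⊕1⊕0 = 1
s8 (pos 8,9,10,11,12,13,14,15): 1⊕1⊕0⊕1⊕0⊕0⊕1⊕0 = 0
Syndrome s8…s1 = 0110 → error at position 6.
Flip position 6: 000101011010010 → 000100011010010
Read data bits from positions 3,5,6,7,9,10,11,12,13,14,15: 00001010010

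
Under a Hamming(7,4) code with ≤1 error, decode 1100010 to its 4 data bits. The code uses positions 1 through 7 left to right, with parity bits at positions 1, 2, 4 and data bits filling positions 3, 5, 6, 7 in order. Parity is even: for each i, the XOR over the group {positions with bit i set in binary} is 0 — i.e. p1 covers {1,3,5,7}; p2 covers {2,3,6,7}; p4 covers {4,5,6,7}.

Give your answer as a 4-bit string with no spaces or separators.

s1 (pos 1,3,5,7): 1⊕0⊕0⊕0 = 1
s2 (pos 2,3,6,7): 1⊕0⊕1⊕0 = 0
s4 (pos 4,5,6,7): 0⊕0⊕1⊕0 = 1
Syndrome s4…s1 = 101 → error at position 5.
Flip position 5: 1100010 → 1100110
Read data bits from positions 3,5,6,7: 0110

0110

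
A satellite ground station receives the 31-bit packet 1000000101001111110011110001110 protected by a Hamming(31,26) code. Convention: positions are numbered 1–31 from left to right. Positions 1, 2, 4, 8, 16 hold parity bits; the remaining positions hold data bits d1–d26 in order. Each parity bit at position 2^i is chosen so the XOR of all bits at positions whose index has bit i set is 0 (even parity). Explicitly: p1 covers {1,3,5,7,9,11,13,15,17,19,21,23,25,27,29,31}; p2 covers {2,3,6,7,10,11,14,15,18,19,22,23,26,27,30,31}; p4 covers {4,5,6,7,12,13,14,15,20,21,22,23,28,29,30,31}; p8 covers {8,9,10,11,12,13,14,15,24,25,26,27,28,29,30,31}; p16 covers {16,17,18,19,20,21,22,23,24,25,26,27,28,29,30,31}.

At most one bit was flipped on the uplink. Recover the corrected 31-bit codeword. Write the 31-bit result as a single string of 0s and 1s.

s1 (pos 1,3,5,7,9,11,13,15,17,19,21,23,25,27,29,31): 1⊕0⊕0⊕0⊕0⊕0⊕1⊕1⊕1⊕0⊕1⊕1⊕0⊕0⊕1⊕0 = 1
s2 (pos 2,3,6,7,10,11,14,15,18,19,22,23,26,27,30,31): 0⊕0⊕0⊕0⊕1⊕0⊕1⊕1⊕1⊕0⊕1⊕1⊕0⊕0⊕1⊕0 = 1
s4 (pos 4,5,6,7,12,13,14,15,20,21,22,23,28,29,30,31): 0⊕0⊕0⊕0⊕0⊕1⊕1⊕1⊕0⊕1⊕1⊕1⊕1⊕1⊕1⊕0 = 1
s8 (pos 8,9,10,11,12,13,14,15,24,25,26,27,28,29,30,31): 1⊕0⊕1⊕0⊕0⊕1⊕1⊕1⊕1⊕0⊕0⊕0⊕1⊕1⊕1⊕0 = 1
s16 (pos 16,17,18,19,20,21,22,23,24,25,26,27,28,29,30,31): 1⊕1⊕1⊕0⊕0⊕1⊕1⊕1⊕1⊕0⊕0⊕0⊕1⊕1⊕1⊕0 = 0
Syndrome s16…s1 = 01111 → error at position 15.
Flip position 15: 1000000101001111110011110001110 → 1000000101001101110011110001110

1000000101001101110011110001110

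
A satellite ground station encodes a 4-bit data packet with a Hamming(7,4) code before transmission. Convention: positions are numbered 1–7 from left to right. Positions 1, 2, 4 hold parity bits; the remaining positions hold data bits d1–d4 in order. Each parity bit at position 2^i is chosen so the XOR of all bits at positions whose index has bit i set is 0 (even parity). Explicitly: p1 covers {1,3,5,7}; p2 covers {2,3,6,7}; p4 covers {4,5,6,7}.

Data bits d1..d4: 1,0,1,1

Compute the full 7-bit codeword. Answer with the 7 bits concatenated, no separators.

0110011

Place data at non-parity positions: p1 p2 1 p4 0 1 1
p1 (pos 1,3,5,7): XOR of data positions = 1⊕0⊕1 = 0
p2 (pos 2,3,6,7): XOR of data positions = 1⊕1⊕1 = 1
p4 (pos 4,5,6,7): XOR of data positions = 0⊕1⊕1 = 0
Codeword: 0110011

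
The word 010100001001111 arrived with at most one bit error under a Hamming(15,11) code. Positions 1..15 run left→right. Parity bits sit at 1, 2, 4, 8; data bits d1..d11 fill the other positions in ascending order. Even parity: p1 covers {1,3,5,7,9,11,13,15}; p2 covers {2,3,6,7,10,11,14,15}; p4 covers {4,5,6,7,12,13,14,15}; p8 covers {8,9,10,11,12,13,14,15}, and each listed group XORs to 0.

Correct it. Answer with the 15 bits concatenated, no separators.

s1 (pos 1,3,5,7,9,11,13,15): 0⊕0⊕0⊕0⊕1⊕0⊕1⊕1 = 1
s2 (pos 2,3,6,7,10,11,14,15): 1⊕0⊕0⊕0⊕0⊕0⊕1⊕1 = 1
s4 (pos 4,5,6,7,12,13,14,15): 1⊕0⊕0⊕0⊕1⊕1⊕1⊕1 = 1
s8 (pos 8,9,10,11,12,13,14,15): 0⊕1⊕0⊕0⊕1⊕1⊕1⊕1 = 1
Syndrome s8…s1 = 1111 → error at position 15.
Flip position 15: 010100001001111 → 010100001001110

010100001001110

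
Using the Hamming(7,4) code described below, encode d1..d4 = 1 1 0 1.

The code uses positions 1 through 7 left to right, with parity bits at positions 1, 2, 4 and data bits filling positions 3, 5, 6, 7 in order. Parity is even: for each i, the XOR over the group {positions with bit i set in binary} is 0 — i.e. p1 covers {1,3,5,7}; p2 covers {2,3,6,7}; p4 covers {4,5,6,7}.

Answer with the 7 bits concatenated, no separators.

Place data at non-parity positions: p1 p2 1 p4 1 0 1
p1 (pos 1,3,5,7): XOR of data positions = 1⊕1⊕1 = 1
p2 (pos 2,3,6,7): XOR of data positions = 1⊕0⊕1 = 0
p4 (pos 4,5,6,7): XOR of data positions = 1⊕0⊕1 = 0
Codeword: 1010101

1010101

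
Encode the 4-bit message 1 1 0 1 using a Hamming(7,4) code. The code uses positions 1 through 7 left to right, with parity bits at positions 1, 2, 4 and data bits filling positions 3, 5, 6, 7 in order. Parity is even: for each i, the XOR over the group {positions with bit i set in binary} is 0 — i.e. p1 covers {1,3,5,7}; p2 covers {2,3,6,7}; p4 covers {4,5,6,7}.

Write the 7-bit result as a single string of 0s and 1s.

Place data at non-parity positions: p1 p2 1 p4 1 0 1
p1 (pos 1,3,5,7): XOR of data positions = 1⊕1⊕1 = 1
p2 (pos 2,3,6,7): XOR of data positions = 1⊕0⊕1 = 0
p4 (pos 4,5,6,7): XOR of data positions = 1⊕0⊕1 = 0
Codeword: 1010101

1010101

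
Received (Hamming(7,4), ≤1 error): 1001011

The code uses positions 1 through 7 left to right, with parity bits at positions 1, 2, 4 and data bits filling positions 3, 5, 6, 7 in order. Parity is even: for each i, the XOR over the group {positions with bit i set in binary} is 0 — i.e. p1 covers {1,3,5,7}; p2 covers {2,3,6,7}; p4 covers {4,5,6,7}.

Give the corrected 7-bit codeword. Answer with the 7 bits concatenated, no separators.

s1 (pos 1,3,5,7): 1⊕0⊕0⊕1 = 0
s2 (pos 2,3,6,7): 0⊕0⊕1⊕1 = 0
s4 (pos 4,5,6,7): 1⊕0⊕1⊕1 = 1
Syndrome s4…s1 = 100 → error at position 4.
Flip position 4: 1001011 → 1000011

1000011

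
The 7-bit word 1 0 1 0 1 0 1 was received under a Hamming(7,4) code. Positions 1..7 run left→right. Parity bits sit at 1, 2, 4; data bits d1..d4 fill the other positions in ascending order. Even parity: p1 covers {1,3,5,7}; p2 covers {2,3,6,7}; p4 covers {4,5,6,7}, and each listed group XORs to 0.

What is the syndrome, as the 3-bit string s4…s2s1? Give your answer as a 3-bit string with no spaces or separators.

s1 (pos 1,3,5,7): 1⊕1⊕1⊕1 = 0
s2 (pos 2,3,6,7): 0⊕1⊕0⊕1 = 0
s4 (pos 4,5,6,7): 0⊕1⊕0⊕1 = 0
Syndrome s4…s1 = 000 → no error.

000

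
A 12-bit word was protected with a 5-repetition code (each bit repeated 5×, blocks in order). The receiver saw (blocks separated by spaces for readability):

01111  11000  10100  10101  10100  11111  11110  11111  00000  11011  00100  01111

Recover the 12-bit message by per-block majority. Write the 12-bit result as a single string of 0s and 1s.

100101110101

Block 1 (01111): 4 ones → 1
Block 2 (11000): 2 ones → 0
Block 3 (10100): 2 ones → 0
Block 4 (10101): 3 ones → 1
Block 5 (10100): 2 ones → 0
Block 6 (11111): 5 ones → 1
Block 7 (11110): 4 ones → 1
Block 8 (11111): 5 ones → 1
Block 9 (00000): 0 ones → 0
Block 10 (11011): 4 ones → 1
Block 11 (00100): 1 one → 0
Block 12 (01111): 4 ones → 1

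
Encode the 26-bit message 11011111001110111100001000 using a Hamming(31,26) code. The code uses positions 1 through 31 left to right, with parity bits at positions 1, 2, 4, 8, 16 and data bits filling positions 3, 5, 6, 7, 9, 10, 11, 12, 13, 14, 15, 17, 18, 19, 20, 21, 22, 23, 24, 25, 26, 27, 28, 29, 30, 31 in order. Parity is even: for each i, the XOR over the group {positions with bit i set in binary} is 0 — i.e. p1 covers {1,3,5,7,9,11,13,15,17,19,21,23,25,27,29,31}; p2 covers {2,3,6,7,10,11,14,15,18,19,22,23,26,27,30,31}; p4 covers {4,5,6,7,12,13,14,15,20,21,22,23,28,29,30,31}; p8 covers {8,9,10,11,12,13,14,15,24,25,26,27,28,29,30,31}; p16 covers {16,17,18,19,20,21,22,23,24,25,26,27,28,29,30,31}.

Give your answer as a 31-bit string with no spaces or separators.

Place data at non-parity positions: p1 p2 1 p4 1 0 1 p8 1 1 1 1 0 0 1 p16 1 1 0 1 1 1 1 0 0 0 0 1 0 0 0
p1 (pos 1,3,5,7,9,11,13,15,17,19,21,23,25,27,29,31): XOR of data positions = 1⊕1⊕1⊕1⊕1⊕0⊕1⊕1⊕0⊕1⊕1⊕0⊕0⊕0⊕0 = 1
p2 (pos 2,3,6,7,10,11,14,15,18,19,22,23,26,27,30,31): XOR of data positions = 1⊕0⊕1⊕1⊕1⊕0⊕1⊕1⊕0⊕1⊕1⊕0⊕0⊕0⊕0 = 0
p4 (pos 4,5,6,7,12,13,14,15,20,21,22,23,28,29,30,31): XOR of data positions = 1⊕0⊕1⊕1⊕0⊕0⊕1⊕1⊕1⊕1⊕1⊕1⊕0⊕0⊕0 = 1
p8 (pos 8,9,10,11,12,13,14,15,24,25,26,27,28,29,30,31): XOR of data positions = 1⊕1⊕1⊕1⊕0⊕0⊕1⊕0⊕0⊕0⊕0⊕1⊕0⊕0⊕0 = 0
p16 (pos 16,17,18,19,20,21,22,23,24,25,26,27,28,29,30,31): XOR of data positions = 1⊕1⊕0⊕1⊕1⊕1⊕1⊕0⊕0⊕0⊕0⊕1⊕0⊕0⊕0 = 1
Codeword: 1011101011110011110111100001000

1011101011110011110111100001000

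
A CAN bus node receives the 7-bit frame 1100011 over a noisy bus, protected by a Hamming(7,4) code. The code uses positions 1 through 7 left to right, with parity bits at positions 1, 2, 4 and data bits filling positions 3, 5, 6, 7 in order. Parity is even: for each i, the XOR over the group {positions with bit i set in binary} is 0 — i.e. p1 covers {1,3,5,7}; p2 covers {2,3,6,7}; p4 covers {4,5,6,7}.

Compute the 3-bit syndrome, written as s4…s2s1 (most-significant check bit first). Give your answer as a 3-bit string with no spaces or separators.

s1 (pos 1,3,5,7): 1⊕0⊕0⊕1 = 0
s2 (pos 2,3,6,7): 1⊕0⊕1⊕1 = 1
s4 (pos 4,5,6,7): 0⊕0⊕1⊕1 = 0
Syndrome s4…s1 = 010 → error at position 2.

010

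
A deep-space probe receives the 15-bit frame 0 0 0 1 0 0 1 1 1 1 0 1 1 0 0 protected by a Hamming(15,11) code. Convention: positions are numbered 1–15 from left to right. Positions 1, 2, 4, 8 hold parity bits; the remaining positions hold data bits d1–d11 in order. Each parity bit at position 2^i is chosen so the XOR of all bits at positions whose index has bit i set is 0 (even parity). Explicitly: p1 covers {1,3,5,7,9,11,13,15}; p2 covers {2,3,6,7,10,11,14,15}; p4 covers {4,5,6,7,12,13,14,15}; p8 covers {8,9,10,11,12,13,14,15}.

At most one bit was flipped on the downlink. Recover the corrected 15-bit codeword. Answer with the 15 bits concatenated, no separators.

s1 (pos 1,3,5,7,9,11,13,15): 0⊕0⊕0⊕1⊕1⊕0⊕1⊕0 = 1
s2 (pos 2,3,6,7,10,11,14,15): 0⊕0⊕0⊕1⊕1⊕0⊕0⊕0 = 0
s4 (pos 4,5,6,7,12,13,14,15): 1⊕0⊕0⊕1⊕1⊕1⊕0⊕0 = 0
s8 (pos 8,9,10,11,12,13,14,15): 1⊕1⊕1⊕0⊕1⊕1⊕0⊕0 = 1
Syndrome s8…s1 = 1001 → error at position 9.
Flip position 9: 000100111101100 → 000100110101100

000100110101100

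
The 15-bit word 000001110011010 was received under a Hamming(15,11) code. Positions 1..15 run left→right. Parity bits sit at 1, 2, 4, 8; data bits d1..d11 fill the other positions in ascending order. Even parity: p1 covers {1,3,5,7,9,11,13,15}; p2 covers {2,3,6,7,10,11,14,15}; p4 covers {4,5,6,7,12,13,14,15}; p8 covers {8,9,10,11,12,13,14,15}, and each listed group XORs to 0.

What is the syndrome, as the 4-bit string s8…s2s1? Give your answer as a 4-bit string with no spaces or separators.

s1 (pos 1,3,5,7,9,11,13,15): 0⊕0⊕0⊕1⊕0⊕1⊕0⊕0 = 0
s2 (pos 2,3,6,7,10,11,14,15): 0⊕0⊕1⊕1⊕0⊕1⊕1⊕0 = 0
s4 (pos 4,5,6,7,12,13,14,15): 0⊕0⊕1⊕1⊕1⊕0⊕1⊕0 = 0
s8 (pos 8,9,10,11,12,13,14,15): 1⊕0⊕0⊕1⊕1⊕0⊕1⊕0 = 0
Syndrome s8…s1 = 0000 → no error.

0000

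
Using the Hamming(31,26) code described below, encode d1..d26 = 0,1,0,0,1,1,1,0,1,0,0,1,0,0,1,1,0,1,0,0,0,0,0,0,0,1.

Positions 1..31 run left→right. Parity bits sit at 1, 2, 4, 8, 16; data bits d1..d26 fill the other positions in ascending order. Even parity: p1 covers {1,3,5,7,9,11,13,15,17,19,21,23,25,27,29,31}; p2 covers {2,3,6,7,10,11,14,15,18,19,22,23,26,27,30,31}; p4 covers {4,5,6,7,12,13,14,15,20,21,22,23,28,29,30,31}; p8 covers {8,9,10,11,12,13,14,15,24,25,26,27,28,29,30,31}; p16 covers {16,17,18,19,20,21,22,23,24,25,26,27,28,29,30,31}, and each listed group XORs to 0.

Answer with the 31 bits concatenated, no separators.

Place data at non-parity positions: p1 p2 0 p4 1 0 0 p8 1 1 1 0 1 0 0 p16 1 0 0 1 1 0 1 0 0 0 0 0 0 0 1
p1 (pos 1,3,5,7,9,11,13,15,17,19,21,23,25,27,29,31): XOR of data positions = 0⊕1⊕0⊕1⊕1⊕1⊕0⊕1⊕0⊕1⊕1⊕0⊕0⊕0⊕1 = 0
p2 (pos 2,3,6,7,10,11,14,15,18,19,22,23,26,27,30,31): XOR of data positions = 0⊕0⊕0⊕1⊕1⊕0⊕0⊕0⊕0⊕0⊕1⊕0⊕0⊕0⊕1 = 0
p4 (pos 4,5,6,7,12,13,14,15,20,21,22,23,28,29,30,31): XOR of data positions = 1⊕0⊕0⊕0⊕1⊕0⊕0⊕1⊕1⊕0⊕1⊕0⊕0⊕0⊕1 = 0
p8 (pos 8,9,10,11,12,13,14,15,24,25,26,27,28,29,30,31): XOR of data positions = 1⊕1⊕1⊕0⊕1⊕0⊕0⊕0⊕0⊕0⊕0⊕0⊕0⊕0⊕1 = 1
p16 (pos 16,17,18,19,20,21,22,23,24,25,26,27,28,29,30,31): XOR of data positions = 1⊕0⊕0⊕1⊕1⊕0⊕1⊕0⊕0⊕0⊕0⊕0⊕0⊕0⊕1 = 1
Codeword: 0000100111101001100110100000001

0000100111101001100110100000001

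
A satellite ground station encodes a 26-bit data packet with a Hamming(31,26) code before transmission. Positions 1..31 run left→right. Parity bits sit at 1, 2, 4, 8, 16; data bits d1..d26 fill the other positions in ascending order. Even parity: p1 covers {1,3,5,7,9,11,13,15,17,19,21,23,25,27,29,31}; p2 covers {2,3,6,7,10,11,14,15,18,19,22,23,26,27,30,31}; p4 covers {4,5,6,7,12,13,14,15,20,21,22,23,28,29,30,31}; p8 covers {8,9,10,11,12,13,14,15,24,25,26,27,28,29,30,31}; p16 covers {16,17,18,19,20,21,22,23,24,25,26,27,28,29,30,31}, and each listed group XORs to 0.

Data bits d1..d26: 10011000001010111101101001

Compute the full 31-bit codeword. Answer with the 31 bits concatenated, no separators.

Place data at non-parity positions: p1 p2 1 p4 0 0 1 p8 1 0 0 0 0 0 1 p16 0 1 0 1 1 1 1 0 1 1 0 1 0 0 1
p1 (pos 1,3,5,7,9,11,13,15,17,19,21,23,25,27,29,31): XOR of data positions = 1⊕0⊕1⊕1⊕0⊕0⊕1⊕0⊕0⊕1⊕1⊕1⊕0⊕0⊕1 = 0
p2 (pos 2,3,6,7,10,11,14,15,18,19,22,23,26,27,30,31): XOR of data positions = 1⊕0⊕1⊕0⊕0⊕0⊕1⊕1⊕0⊕1⊕1⊕1⊕0⊕0⊕1 = 0
p4 (pos 4,5,6,7,12,13,14,15,20,21,22,23,28,29,30,31): XOR of data positions = 0⊕0⊕1⊕0⊕0⊕0⊕1⊕1⊕1⊕1⊕1⊕1⊕0⊕0⊕1 = 0
p8 (pos 8,9,10,11,12,13,14,15,24,25,26,27,28,29,30,31): XOR of data positions = 1⊕0⊕0⊕0⊕0⊕0⊕1⊕0⊕1⊕1⊕0⊕1⊕0⊕0⊕1 = 0
p16 (pos 16,17,18,19,20,21,22,23,24,25,26,27,28,29,30,31): XOR of data positions = 0⊕1⊕0⊕1⊕1⊕1⊕1⊕0⊕1⊕1⊕0⊕1⊕0⊕0⊕1 = 1
Codeword: 0010001010000011010111101101001

0010001010000011010111101101001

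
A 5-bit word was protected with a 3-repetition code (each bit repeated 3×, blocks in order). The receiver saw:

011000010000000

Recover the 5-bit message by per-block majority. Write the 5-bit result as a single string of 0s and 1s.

Block 1 (011): 2 ones → 1
Block 2 (000): 0 ones → 0
Block 3 (010): 1 one → 0
Block 4 (000): 0 ones → 0
Block 5 (000): 0 ones → 0

10000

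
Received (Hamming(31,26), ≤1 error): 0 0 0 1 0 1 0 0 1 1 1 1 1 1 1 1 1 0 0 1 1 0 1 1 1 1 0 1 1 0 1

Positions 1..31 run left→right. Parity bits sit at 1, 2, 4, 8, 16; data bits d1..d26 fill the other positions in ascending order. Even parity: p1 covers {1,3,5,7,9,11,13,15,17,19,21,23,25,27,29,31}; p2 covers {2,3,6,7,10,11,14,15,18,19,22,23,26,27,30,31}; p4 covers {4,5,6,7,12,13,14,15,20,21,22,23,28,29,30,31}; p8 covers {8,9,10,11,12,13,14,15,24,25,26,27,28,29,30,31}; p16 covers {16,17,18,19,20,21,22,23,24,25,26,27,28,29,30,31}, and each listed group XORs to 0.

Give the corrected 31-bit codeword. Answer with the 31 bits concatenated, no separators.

s1 (pos 1,3,5,7,9,11,13,15,17,19,21,23,25,27,29,31): 0⊕0⊕0⊕0⊕1⊕1⊕1⊕1⊕1⊕0⊕1⊕1⊕1⊕0⊕1⊕1 = 0
s2 (pos 2,3,6,7,10,11,14,15,18,19,22,23,26,27,30,31): 0⊕0⊕1⊕0⊕1⊕1⊕1⊕1⊕0⊕0⊕0⊕1⊕1⊕0⊕0⊕1 = 0
s4 (pos 4,5,6,7,12,13,14,15,20,21,22,23,28,29,30,31): 1⊕0⊕1⊕0⊕1⊕1⊕1⊕1⊕1⊕1⊕0⊕1⊕1⊕1⊕0⊕1 = 0
s8 (pos 8,9,10,11,12,13,14,15,24,25,26,27,28,29,30,31): 0⊕1⊕1⊕1⊕1⊕1⊕1⊕1⊕1⊕1⊕1⊕0⊕1⊕1⊕0⊕1 = 1
s16 (pos 16,17,18,19,20,21,22,23,24,25,26,27,28,29,30,31): 1⊕1⊕0⊕0⊕1⊕1⊕0⊕1⊕1⊕1⊕1⊕0⊕1⊕1⊕0⊕1 = 1
Syndrome s16…s1 = 11000 → error at position 24.
Flip position 24: 0001010011111111100110111101101 → 0001010011111111100110101101101

0001010011111111100110101101101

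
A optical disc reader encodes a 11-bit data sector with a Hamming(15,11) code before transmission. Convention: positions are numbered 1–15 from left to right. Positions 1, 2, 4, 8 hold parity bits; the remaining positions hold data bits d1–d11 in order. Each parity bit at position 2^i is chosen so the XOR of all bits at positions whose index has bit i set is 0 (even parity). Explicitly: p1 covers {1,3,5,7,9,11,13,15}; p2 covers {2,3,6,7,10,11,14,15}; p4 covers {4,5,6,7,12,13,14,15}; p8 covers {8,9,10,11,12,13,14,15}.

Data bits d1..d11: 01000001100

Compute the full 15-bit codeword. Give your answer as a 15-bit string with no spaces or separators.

000110000001100

Place data at non-parity positions: p1 p2 0 p4 1 0 0 p8 0 0 0 1 1 0 0
p1 (pos 1,3,5,7,9,11,13,15): XOR of data positions = 0⊕1⊕0⊕0⊕0⊕1⊕0 = 0
p2 (pos 2,3,6,7,10,11,14,15): XOR of data positions = 0⊕0⊕0⊕0⊕0⊕0⊕0 = 0
p4 (pos 4,5,6,7,12,13,14,15): XOR of data positions = 1⊕0⊕0⊕1⊕1⊕0⊕0 = 1
p8 (pos 8,9,10,11,12,13,14,15): XOR of data positions = 0⊕0⊕0⊕1⊕1⊕0⊕0 = 0
Codeword: 000110000001100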